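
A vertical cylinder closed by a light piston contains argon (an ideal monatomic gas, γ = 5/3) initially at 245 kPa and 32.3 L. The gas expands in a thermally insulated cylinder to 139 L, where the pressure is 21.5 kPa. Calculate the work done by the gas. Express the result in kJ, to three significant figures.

Adiabatic: W = (P₁V₁ − P₂V₂)/(γ − 1) with γ = 5/3.
P₁V₁ = 7913 J, P₂V₂ = 2988 J.
W = (7913 − 2988) / 0.6667 = 7387 J.

W ≈ 7.39 kJ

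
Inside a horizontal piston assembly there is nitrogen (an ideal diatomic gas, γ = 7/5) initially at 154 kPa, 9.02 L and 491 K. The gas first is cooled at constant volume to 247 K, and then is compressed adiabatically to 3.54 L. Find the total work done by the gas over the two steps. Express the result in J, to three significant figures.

W_total ≈ -793 J

Step 1 (isochoric): W = 0 (constant volume).
After step 1: P = 77.47 kPa (V unchanged).
Step 2 (adiabatic): W = (P₁V₁ − P₂V₂)/(γ−1) = (698.8 − 1016)/0.4 = -792.6 J.
W_total = 0 − 792.6 = -792.6 J.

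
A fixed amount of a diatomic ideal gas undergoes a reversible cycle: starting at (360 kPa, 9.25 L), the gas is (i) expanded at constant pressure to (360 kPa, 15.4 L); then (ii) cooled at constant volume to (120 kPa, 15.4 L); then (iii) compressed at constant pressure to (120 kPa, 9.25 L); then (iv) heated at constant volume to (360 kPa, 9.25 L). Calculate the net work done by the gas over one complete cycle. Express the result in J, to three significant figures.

Constant-volume legs do no work.
W(i) = (360)(15.4 − 9.25) = 2214 J; W(iii) = (120)(9.25 − 15.4) = -738 J.
W_net = 2214 − 738 = 1476 J (the clockwise enclosed area).

W_net ≈ 1480 J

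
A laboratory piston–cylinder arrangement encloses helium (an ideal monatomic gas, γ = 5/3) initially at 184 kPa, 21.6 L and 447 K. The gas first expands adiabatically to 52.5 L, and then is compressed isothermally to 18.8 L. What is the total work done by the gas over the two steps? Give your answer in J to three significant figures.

W_total ≈ 406 J

Step 1 (adiabatic): W = (P₁V₁ − P₂V₂)/(γ−1) = (3974 − 2199)/0.667 = 2664 J.
After step 1: P = 41.88 kPa, V = 52.5 L, T = 247.3 K.
Step 2 (isothermal): W = P₁V₁ ln(V₂/V₁) = (2199) ln(18.8/52.5) = -2258 J.
W_total = 2664 − 2258 = 406 J.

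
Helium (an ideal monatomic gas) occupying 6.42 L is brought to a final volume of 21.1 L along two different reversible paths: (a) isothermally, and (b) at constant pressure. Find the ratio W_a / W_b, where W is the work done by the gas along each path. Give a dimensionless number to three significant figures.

W_a / W_b ≈ 0.520

Path (a) isothermal: W = P₁V₁ ln(V₂/V₁) → W_a/(P₁V₁) = 1.19.
Path (b) isobaric: W = P₁(V₂ − V₁) → W_b/(P₁V₁) = 2.287.
W_a / W_b = 1.19 / 2.287 = 0.5204.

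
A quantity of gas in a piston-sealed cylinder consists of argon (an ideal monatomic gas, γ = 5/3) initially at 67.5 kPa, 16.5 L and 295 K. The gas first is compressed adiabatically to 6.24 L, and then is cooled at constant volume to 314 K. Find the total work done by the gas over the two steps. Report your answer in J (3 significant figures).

W_total ≈ -1520 J

Step 1 (adiabatic): W = (P₁V₁ − P₂V₂)/(γ−1) = (1114 − 2130)/0.667 = -1524 J.
Step 2 (isochoric): W = 0 (constant volume).
W_total = -1524 + 0 = -1524 J.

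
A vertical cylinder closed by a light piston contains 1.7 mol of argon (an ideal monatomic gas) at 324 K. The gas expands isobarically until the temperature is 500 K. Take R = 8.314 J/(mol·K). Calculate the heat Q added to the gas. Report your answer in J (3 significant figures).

Isobaric: W = nRΔT = (1.7)(8.314)(176) = 2488 J.
ΔU = nCᵥΔT with Cᵥ = 3R/2: ΔU = (1.7)(12.47)(176) = 3731 J.
Q = ΔU + W = 3731 + 2488 = 6219 J.

Q ≈ 6220 J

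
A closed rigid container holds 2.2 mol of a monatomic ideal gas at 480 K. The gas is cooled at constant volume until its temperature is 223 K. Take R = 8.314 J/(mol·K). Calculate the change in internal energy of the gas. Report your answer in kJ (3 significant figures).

Constant volume ⇒ W = 0, so Q = ΔU = nCᵥΔT with Cᵥ = 3R/2 = 12.47 J/(mol·K).
ΔU = (2.2)(12.47)(223 − 480) = -7051 J.

ΔU ≈ -7.05 kJ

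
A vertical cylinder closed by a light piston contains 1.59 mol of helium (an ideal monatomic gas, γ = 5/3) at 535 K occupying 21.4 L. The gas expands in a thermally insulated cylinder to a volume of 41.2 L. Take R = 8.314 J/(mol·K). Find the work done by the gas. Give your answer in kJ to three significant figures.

W ≈ 3.75 kJ

Adiabatic: TV^(γ−1) = const with γ = 5/3.
T₂ = T₁ (V₁/V₂)^(γ−1) = 535 × (21.4/41.2)^0.667 = 535 × 0.6462 = 345.7 K.
W_by = nCᵥ(T₁ − T₂) = (1.59)(12.47)(535 − 345.7) = 3754 J.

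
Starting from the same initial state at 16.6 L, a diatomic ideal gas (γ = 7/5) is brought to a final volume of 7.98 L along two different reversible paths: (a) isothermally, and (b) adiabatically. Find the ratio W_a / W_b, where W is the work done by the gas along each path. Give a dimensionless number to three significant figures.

W_a / W_b ≈ 0.861

Path (a) isothermal: W = P₁V₁ ln(V₂/V₁) → W_a/(P₁V₁) = -0.7325.
Path (b) adiabatic: W = P₁V₁(1 − (V₁/V₂)^(γ−1))/(γ−1) → W_b/(P₁V₁) = -0.8511.
W_a / W_b = -0.7325 / -0.8511 = 0.8607.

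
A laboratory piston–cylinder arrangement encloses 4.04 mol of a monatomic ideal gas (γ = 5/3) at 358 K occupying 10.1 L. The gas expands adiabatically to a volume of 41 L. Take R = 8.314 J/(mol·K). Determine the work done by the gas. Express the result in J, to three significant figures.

Adiabatic: TV^(γ−1) = const with γ = 5/3.
T₂ = T₁ (V₁/V₂)^(γ−1) = 358 × (10.1/41)^0.667 = 358 × 0.393 = 140.7 K.
W_by = nCᵥ(T₁ − T₂) = (4.04)(12.47)(358 − 140.7) = 10949 J.

W ≈ 10900 J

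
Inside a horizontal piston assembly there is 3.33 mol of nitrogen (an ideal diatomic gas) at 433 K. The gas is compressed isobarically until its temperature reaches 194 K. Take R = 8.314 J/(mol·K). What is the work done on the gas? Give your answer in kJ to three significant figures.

Isobaric: W = P ΔV = nR ΔT.
W = (3.33)(8.314)(194 − 433) = -6617 J.
Work on gas = −W_by = 6617 J.

W ≈ 6.62 kJ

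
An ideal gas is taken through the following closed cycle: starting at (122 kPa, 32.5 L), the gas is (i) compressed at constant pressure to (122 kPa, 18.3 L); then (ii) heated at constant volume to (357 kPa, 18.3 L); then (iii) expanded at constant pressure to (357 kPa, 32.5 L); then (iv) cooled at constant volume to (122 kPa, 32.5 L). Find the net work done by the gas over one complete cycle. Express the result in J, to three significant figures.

W_net ≈ 3340 J

Constant-volume legs do no work.
W(i) = (122)(18.3 − 32.5) = -1732 J; W(iii) = (357)(32.5 − 18.3) = 5069 J.
W_net = -1732 + 5069 = 3337 J (the clockwise enclosed area).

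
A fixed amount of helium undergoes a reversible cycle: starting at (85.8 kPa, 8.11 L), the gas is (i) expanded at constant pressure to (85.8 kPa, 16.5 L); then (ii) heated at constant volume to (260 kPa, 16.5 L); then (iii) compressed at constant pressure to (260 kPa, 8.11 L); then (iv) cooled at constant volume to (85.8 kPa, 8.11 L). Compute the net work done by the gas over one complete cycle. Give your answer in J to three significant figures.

W_net ≈ -1460 J

Constant-volume legs do no work.
W(i) = (85.8)(16.5 − 8.11) = 719.9 J; W(iii) = (260)(8.11 − 16.5) = -2181 J.
W_net = 719.9 − 2181 = -1462 J (the counter-clockwise enclosed area).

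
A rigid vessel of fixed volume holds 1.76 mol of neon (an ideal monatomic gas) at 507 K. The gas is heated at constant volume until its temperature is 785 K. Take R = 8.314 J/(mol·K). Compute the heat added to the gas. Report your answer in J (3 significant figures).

Q ≈ 6100 J

Constant volume ⇒ W = 0, so Q = ΔU = nCᵥΔT with Cᵥ = 3R/2 = 12.47 J/(mol·K).
ΔU = (1.76)(12.47)(785 − 507) = 6102 J.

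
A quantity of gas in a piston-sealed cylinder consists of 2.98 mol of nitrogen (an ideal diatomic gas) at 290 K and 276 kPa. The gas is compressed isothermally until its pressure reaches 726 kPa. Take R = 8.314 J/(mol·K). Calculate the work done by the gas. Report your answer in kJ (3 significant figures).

Isothermal process: W = nRT ln(V₂/V₁) = nRT ln(P₁/P₂).
W = (2.98)(8.314)(290) × ln(276/726)
  = 7185 × ln(0.3802) = 7185 × -0.9671
W_by_gas = -6949 J.

W ≈ -6.95 kJ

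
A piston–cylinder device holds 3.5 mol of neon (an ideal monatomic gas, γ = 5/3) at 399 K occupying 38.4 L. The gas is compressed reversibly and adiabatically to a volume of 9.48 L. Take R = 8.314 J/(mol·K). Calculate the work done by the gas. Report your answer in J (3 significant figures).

W ≈ -26800 J

Adiabatic: TV^(γ−1) = const with γ = 5/3.
T₂ = T₁ (V₁/V₂)^(γ−1) = 399 × (38.4/9.48)^0.667 = 399 × 2.541 = 1014 K.
W_by = nCᵥ(T₁ − T₂) = (3.5)(12.47)(399 − 1014) = -26839 J.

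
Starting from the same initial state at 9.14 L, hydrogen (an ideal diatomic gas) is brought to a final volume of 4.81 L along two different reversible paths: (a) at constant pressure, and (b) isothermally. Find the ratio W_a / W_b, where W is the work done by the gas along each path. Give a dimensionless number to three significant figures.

Path (a) isobaric: W = P₁(V₂ − V₁) → W_a/(P₁V₁) = -0.4737.
Path (b) isothermal: W = P₁V₁ ln(V₂/V₁) → W_b/(P₁V₁) = -0.642.
W_a / W_b = -0.4737 / -0.642 = 0.738.

W_a / W_b ≈ 0.738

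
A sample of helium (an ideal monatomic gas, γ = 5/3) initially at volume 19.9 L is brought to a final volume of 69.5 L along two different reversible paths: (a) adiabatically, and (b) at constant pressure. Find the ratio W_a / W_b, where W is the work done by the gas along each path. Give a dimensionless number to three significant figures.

Path (a) adiabatic: W = P₁V₁(1 − (V₁/V₂)^(γ−1))/(γ−1) → W_a/(P₁V₁) = 0.8484.
Path (b) isobaric: W = P₁(V₂ − V₁) → W_b/(P₁V₁) = 2.492.
W_a / W_b = 0.8484 / 2.492 = 0.3404.

W_a / W_b ≈ 0.340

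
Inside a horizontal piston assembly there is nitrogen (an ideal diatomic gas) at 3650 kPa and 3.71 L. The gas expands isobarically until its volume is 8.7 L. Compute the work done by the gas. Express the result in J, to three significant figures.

W ≈ 18200 J

Isobaric: W = P ΔV.
W = (3650 kPa)(8.7 − 3.71 L) = (3650)(4.99) = 18213 J.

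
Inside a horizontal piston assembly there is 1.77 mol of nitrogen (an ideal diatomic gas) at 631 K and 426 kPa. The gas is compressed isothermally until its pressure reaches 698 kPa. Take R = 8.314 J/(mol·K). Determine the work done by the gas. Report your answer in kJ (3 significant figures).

Isothermal process: W = nRT ln(V₂/V₁) = nRT ln(P₁/P₂).
W = (1.77)(8.314)(631) × ln(426/698)
  = 9286 × ln(0.6103) = 9286 × -0.4938
W_by_gas = -4585 J.

W ≈ -4.59 kJ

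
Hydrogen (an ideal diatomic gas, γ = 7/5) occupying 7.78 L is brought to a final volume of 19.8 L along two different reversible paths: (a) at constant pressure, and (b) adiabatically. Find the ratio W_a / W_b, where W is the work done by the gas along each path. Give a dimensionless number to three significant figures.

Path (a) isobaric: W = P₁(V₂ − V₁) → W_a/(P₁V₁) = 1.545.
Path (b) adiabatic: W = P₁V₁(1 − (V₁/V₂)^(γ−1))/(γ−1) → W_b/(P₁V₁) = 0.7795.
W_a / W_b = 1.545 / 0.7795 = 1.982.

W_a / W_b ≈ 1.98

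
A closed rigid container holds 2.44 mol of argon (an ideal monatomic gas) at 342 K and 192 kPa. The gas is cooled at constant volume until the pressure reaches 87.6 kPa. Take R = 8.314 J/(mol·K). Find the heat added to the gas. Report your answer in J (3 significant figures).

Constant volume ⇒ W = 0, so Q = ΔU = nCᵥΔT with Cᵥ = 3R/2 = 12.47 J/(mol·K).
At constant V, T₂/T₁ = P₂/P₁ ⇒ ΔT = T₁(P₂/P₁ − 1) = 342·(87.6/192 − 1) = -186 K.
ΔU = (2.44)(12.47)(-186) = -5659 J.

Q ≈ -5660 J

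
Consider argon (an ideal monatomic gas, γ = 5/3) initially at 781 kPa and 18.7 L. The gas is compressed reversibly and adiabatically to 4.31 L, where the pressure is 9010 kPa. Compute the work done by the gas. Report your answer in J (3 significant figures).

W ≈ -36300 J

Adiabatic: W = (P₁V₁ − P₂V₂)/(γ − 1) with γ = 5/3.
P₁V₁ = 14605 J, P₂V₂ = 38833 J.
W = (14605 − 38833) / 0.6667 = -36343 J.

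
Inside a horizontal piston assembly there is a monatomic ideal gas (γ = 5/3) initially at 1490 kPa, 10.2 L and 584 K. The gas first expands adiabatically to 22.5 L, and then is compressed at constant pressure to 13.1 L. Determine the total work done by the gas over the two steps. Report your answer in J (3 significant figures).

W_total ≈ 5600 J

Step 1 (adiabatic): W = (P₁V₁ − P₂V₂)/(γ−1) = (15198 − 8969)/0.667 = 9344 J.
After step 1: P = 398.6 kPa, V = 22.5 L, T = 344.6 K.
Step 2 (isobaric): W = PΔV = (398.6 kPa)(13.1 − 22.5 L) = -3747 J.
W_total = 9344 − 3747 = 5597 J.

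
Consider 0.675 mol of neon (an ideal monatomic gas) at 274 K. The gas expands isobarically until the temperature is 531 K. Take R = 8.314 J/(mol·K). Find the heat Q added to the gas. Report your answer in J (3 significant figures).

Q ≈ 3610 J

Isobaric: W = nRΔT = (0.675)(8.314)(257) = 1442 J.
ΔU = nCᵥΔT with Cᵥ = 3R/2: ΔU = (0.675)(12.47)(257) = 2163 J.
Q = ΔU + W = 2163 + 1442 = 3606 J.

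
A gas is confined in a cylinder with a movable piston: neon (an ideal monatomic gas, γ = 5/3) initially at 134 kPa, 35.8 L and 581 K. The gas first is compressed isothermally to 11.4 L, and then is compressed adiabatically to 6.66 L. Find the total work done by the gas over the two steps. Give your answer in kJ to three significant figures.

Step 1 (isothermal): W = P₁V₁ ln(V₂/V₁) = (4797) ln(11.4/35.8) = -5490 J.
After step 1: P = 420.8 kPa, V = 11.4 L, T = 581 K.
Step 2 (adiabatic): W = (P₁V₁ − P₂V₂)/(γ−1) = (4797 − 6864)/0.667 = -3101 J.
W_total = -5490 − 3101 = -8591 J.

W_total ≈ -8.59 kJ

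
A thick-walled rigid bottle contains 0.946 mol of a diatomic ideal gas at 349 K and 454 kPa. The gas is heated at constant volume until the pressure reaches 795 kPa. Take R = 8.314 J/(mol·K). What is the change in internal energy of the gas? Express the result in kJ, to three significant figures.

ΔU ≈ 5.15 kJ

Constant volume ⇒ W = 0, so Q = ΔU = nCᵥΔT with Cᵥ = 5R/2 = 20.79 J/(mol·K).
At constant V, T₂/T₁ = P₂/P₁ ⇒ ΔT = T₁(P₂/P₁ − 1) = 349·(795/454 − 1) = 262.1 K.
ΔU = (0.946)(20.79)(262.1) = 5154 J.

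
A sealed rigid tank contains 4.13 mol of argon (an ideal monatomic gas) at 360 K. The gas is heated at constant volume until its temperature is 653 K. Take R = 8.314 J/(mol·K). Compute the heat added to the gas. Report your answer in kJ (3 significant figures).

Q ≈ 15.1 kJ

Constant volume ⇒ W = 0, so Q = ΔU = nCᵥΔT with Cᵥ = 3R/2 = 12.47 J/(mol·K).
ΔU = (4.13)(12.47)(653 − 360) = 15091 J.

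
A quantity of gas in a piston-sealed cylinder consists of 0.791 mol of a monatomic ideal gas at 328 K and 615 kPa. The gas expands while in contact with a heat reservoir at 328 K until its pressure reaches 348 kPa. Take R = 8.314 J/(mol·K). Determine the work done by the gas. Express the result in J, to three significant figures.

W ≈ 1230 J

Isothermal process: W = nRT ln(V₂/V₁) = nRT ln(P₁/P₂).
W = (0.791)(8.314)(328) × ln(615/348)
  = 2157 × ln(1.767) = 2157 × 0.5694
W_by_gas = 1228 J.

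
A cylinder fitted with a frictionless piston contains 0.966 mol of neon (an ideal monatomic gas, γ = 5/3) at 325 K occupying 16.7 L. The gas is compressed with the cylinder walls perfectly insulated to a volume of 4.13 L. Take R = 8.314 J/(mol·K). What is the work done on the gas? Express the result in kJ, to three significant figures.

W ≈ 6.02 kJ

Adiabatic: TV^(γ−1) = const with γ = 5/3.
T₂ = T₁ (V₁/V₂)^(γ−1) = 325 × (16.7/4.13)^0.667 = 325 × 2.538 = 824.9 K.
W_by = nCᵥ(T₁ − T₂) = (0.966)(12.47)(325 − 824.9) = -6022 J.
Work on gas = −W_by = 6022 J.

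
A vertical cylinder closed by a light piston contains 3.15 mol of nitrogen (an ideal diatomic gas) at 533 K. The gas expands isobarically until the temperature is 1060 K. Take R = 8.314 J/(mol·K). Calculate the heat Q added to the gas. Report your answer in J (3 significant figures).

Q ≈ 48300 J

Isobaric: W = nRΔT = (3.15)(8.314)(527) = 13802 J.
ΔU = nCᵥΔT with Cᵥ = 5R/2: ΔU = (3.15)(20.79)(527) = 34504 J.
Q = ΔU + W = 34504 + 13802 = 48306 J.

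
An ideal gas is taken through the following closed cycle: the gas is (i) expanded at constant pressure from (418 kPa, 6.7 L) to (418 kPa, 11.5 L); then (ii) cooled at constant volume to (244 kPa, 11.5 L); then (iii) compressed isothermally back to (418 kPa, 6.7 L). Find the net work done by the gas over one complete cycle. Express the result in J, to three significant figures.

Leg (i): W = PΔV = (418)(11.5 − 6.7) = 2006 J.
Leg (ii): W = 0.
Leg (iii): W = PᵢVᵢ ln(V_f/Vᵢ) = (2806) ln(6.7/11.5) = -1516 J.
W_net = 2006 − 1516 = 490.5 J.

W_net ≈ 490 J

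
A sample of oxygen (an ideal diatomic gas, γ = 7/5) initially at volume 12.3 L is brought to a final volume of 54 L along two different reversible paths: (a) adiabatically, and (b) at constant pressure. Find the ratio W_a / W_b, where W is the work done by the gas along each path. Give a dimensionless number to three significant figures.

W_a / W_b ≈ 0.329

Path (a) adiabatic: W = P₁V₁(1 − (V₁/V₂)^(γ−1))/(γ−1) → W_a/(P₁V₁) = 1.117.
Path (b) isobaric: W = P₁(V₂ − V₁) → W_b/(P₁V₁) = 3.39.
W_a / W_b = 1.117 / 3.39 = 0.3294.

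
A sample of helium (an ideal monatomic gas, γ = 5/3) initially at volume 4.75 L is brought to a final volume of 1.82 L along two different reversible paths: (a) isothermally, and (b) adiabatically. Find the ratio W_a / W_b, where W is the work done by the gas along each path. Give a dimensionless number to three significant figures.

W_a / W_b ≈ 0.714

Path (a) isothermal: W = P₁V₁ ln(V₂/V₁) → W_a/(P₁V₁) = -0.9593.
Path (b) adiabatic: W = P₁V₁(1 − (V₁/V₂)^(γ−1))/(γ−1) → W_b/(P₁V₁) = -1.343.
W_a / W_b = -0.9593 / -1.343 = 0.7141.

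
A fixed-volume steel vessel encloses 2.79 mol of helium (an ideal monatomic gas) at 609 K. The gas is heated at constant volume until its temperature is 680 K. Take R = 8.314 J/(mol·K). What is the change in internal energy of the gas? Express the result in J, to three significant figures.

Constant volume ⇒ W = 0, so Q = ΔU = nCᵥΔT with Cᵥ = 3R/2 = 12.47 J/(mol·K).
ΔU = (2.79)(12.47)(680 − 609) = 2470 J.

ΔU ≈ 2470 J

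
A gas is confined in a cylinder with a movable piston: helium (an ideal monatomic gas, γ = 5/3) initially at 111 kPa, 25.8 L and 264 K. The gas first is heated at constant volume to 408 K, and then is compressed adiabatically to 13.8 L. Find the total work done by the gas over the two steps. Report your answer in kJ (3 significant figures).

W_total ≈ -3.44 kJ

Step 1 (isochoric): W = 0 (constant volume).
After step 1: P = 171.5 kPa (V unchanged).
Step 2 (adiabatic): W = (P₁V₁ − P₂V₂)/(γ−1) = (4426 − 6717)/0.667 = -3436 J.
W_total = 0 − 3436 = -3436 J.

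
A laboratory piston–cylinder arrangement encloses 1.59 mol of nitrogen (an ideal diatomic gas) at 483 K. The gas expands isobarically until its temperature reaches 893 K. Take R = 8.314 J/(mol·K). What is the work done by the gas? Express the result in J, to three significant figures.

Isobaric: W = P ΔV = nR ΔT.
W = (1.59)(8.314)(893 − 483) = 5420 J.

W ≈ 5420 J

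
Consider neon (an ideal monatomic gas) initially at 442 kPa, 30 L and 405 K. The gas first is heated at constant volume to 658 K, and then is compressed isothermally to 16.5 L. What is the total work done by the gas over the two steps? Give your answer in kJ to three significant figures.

W_total ≈ -12.9 kJ

Step 1 (isochoric): W = 0 (constant volume).
After step 1: P = 718.1 kPa (V unchanged).
Step 2 (isothermal): W = P₁V₁ ln(V₂/V₁) = (21543) ln(16.5/30) = -12879 J.
W_total = 0 − 12879 = -12879 J.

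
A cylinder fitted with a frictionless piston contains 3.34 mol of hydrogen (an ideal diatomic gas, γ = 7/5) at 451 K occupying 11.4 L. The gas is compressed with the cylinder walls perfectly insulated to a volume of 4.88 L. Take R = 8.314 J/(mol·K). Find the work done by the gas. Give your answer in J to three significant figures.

W ≈ -12700 J

Adiabatic: TV^(γ−1) = const with γ = 7/5.
T₂ = T₁ (V₁/V₂)^(γ−1) = 451 × (11.4/4.88)^0.4 = 451 × 1.404 = 633.2 K.
W_by = nCᵥ(T₁ − T₂) = (3.34)(20.79)(451 − 633.2) = -12652 J.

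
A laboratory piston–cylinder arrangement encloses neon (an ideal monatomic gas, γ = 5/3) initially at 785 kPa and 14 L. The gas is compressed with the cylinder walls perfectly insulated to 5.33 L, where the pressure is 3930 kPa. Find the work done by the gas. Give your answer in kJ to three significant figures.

W ≈ -14.9 kJ

Adiabatic: W = (P₁V₁ − P₂V₂)/(γ − 1) with γ = 5/3.
P₁V₁ = 10990 J, P₂V₂ = 20947 J.
W = (10990 − 20947) / 0.6667 = -14935 J.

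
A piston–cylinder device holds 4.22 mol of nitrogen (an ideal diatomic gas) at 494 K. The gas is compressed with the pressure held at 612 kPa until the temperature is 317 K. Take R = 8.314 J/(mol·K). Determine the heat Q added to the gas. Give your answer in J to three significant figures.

Q ≈ -21700 J

Isobaric: W = nRΔT = (4.22)(8.314)(-177) = -6210 J.
ΔU = nCᵥΔT with Cᵥ = 5R/2: ΔU = (4.22)(20.79)(-177) = -15525 J.
Q = ΔU + W = -15525 − 6210 = -21735 J.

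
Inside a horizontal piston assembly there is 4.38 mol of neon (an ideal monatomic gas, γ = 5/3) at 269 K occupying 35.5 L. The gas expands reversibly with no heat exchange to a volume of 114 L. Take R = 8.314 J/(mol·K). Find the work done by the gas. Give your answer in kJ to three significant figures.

Adiabatic: TV^(γ−1) = const with γ = 5/3.
T₂ = T₁ (V₁/V₂)^(γ−1) = 269 × (35.5/114)^0.667 = 269 × 0.4594 = 123.6 K.
W_by = nCᵥ(T₁ − T₂) = (4.38)(12.47)(269 − 123.6) = 7943 J.

W ≈ 7.94 kJ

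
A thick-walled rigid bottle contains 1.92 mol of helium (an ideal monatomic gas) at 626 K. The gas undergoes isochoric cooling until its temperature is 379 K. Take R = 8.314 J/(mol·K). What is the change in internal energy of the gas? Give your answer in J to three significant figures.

ΔU ≈ -5910 J

Constant volume ⇒ W = 0, so Q = ΔU = nCᵥΔT with Cᵥ = 3R/2 = 12.47 J/(mol·K).
ΔU = (1.92)(12.47)(379 − 626) = -5914 J.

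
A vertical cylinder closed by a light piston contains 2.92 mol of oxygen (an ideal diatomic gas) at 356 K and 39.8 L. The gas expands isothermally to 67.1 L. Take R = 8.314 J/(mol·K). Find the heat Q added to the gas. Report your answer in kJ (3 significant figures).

Isothermal ⇒ ΔU = 0, so Q = W = nRT ln(V₂/V₁).
Q = (2.92)(8.314)(356) ln(67.1/39.8) = 8643 × 0.5223 = 4514 J.

Q ≈ 4.51 kJ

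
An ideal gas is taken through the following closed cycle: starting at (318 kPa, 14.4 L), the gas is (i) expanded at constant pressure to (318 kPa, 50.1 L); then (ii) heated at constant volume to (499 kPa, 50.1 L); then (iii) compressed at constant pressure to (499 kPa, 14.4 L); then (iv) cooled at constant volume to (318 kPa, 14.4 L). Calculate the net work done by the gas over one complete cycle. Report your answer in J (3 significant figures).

W_net ≈ -6460 J

Constant-volume legs do no work.
W(i) = (318)(50.1 − 14.4) = 11353 J; W(iii) = (499)(14.4 − 50.1) = -17814 J.
W_net = 11353 − 17814 = -6462 J (the counter-clockwise enclosed area).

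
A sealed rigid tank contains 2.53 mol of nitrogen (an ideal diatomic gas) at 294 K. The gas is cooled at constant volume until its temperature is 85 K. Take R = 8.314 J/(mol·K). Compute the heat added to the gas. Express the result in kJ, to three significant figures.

Q ≈ -11.0 kJ

Constant volume ⇒ W = 0, so Q = ΔU = nCᵥΔT with Cᵥ = 5R/2 = 20.79 J/(mol·K).
ΔU = (2.53)(20.79)(85 − 294) = -10990 J.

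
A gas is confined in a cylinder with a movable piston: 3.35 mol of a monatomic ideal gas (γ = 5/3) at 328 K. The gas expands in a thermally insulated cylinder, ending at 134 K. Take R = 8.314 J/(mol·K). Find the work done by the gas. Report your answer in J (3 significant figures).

W ≈ 8100 J

Adiabatic ⇒ Q = 0, so W_by = −ΔU = nCᵥ(T₁ − T₂).
Cᵥ = 3R/2 = 12.47 J/(mol·K).
W = (3.35)(12.47)(328 − 134) = 8105 J.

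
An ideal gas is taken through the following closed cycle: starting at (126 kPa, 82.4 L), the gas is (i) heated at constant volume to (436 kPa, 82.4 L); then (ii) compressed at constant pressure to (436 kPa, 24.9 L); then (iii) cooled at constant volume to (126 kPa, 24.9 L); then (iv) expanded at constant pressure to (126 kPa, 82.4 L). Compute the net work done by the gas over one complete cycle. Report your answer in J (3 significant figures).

Constant-volume legs do no work.
W(ii) = (436)(24.9 − 82.4) = -25070 J; W(iv) = (126)(82.4 − 24.9) = 7245 J.
W_net = -25070 + 7245 = -17825 J (the counter-clockwise enclosed area).

W_net ≈ -17800 J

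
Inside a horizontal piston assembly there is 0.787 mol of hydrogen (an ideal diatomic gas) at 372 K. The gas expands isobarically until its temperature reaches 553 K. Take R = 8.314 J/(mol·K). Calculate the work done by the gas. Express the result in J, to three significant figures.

Isobaric: W = P ΔV = nR ΔT.
W = (0.787)(8.314)(553 − 372) = 1184 J.

W ≈ 1180 J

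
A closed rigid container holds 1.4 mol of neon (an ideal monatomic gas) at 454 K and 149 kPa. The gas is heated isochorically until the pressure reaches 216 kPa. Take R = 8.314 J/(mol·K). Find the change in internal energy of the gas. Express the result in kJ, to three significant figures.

ΔU ≈ 3.56 kJ

Constant volume ⇒ W = 0, so Q = ΔU = nCᵥΔT with Cᵥ = 3R/2 = 12.47 J/(mol·K).
At constant V, T₂/T₁ = P₂/P₁ ⇒ ΔT = T₁(P₂/P₁ − 1) = 454·(216/149 − 1) = 204.1 K.
ΔU = (1.4)(12.47)(204.1) = 3564 J.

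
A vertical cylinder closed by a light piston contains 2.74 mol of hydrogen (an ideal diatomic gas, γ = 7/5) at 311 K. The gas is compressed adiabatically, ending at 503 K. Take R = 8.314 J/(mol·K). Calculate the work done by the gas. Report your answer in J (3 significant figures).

W ≈ -10900 J

Adiabatic ⇒ Q = 0, so W_by = −ΔU = nCᵥ(T₁ − T₂).
Cᵥ = 5R/2 = 20.79 J/(mol·K).
W = (2.74)(20.79)(311 − 503) = -10935 J.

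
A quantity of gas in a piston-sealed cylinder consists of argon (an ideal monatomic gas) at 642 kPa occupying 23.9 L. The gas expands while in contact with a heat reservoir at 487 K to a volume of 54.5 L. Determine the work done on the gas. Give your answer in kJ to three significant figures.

Isothermal: W = nRT ln(V₂/V₁) = P₁V₁ ln(V₂/V₁).
P₁V₁ = (642 kPa)(23.9 L) = 15344 J.
W = 15344 × ln(54.5/23.9) = 15344 × 0.8243
W_by_gas = 12648 J; work on gas = −W_by = -12648 J.

W ≈ -12.6 kJ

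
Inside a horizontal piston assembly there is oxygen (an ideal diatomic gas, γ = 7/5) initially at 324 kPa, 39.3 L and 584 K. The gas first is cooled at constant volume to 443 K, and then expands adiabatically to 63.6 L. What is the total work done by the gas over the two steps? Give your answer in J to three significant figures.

Step 1 (isochoric): W = 0 (constant volume).
After step 1: P = 245.8 kPa (V unchanged).
Step 2 (adiabatic): W = (P₁V₁ − P₂V₂)/(γ−1) = (9659 − 7967)/0.4 = 4229 J.
W_total = 0 + 4229 = 4229 J.

W_total ≈ 4230 J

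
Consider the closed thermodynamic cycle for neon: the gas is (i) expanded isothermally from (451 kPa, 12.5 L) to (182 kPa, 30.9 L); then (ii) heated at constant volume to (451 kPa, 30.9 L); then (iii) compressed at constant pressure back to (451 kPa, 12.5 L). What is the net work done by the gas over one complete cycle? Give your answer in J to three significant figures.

W_net ≈ -3200 J

Leg (i): W = PᵢVᵢ ln(V_f/Vᵢ) = (5638) ln(30.9/12.5) = 5102 J.
Leg (ii): W = 0.
Leg (iii): W = PΔV = (451)(12.5 − 30.9) = -8298 J.
W_net = 5102 − 8298 = -3196 J.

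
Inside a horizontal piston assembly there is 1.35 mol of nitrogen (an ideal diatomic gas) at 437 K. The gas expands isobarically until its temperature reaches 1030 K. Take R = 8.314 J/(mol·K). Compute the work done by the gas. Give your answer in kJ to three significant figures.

Isobaric: W = P ΔV = nR ΔT.
W = (1.35)(8.314)(1030 − 437) = 6656 J.

W ≈ 6.66 kJ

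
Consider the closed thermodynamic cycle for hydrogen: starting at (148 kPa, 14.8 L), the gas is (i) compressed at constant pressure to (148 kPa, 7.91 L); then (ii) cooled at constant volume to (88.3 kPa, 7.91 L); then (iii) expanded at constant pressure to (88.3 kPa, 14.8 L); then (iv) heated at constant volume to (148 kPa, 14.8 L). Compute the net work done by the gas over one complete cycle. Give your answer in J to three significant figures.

W_net ≈ -411 J

Constant-volume legs do no work.
W(i) = (148)(7.91 − 14.8) = -1020 J; W(iii) = (88.3)(14.8 − 7.91) = 608.4 J.
W_net = -1020 + 608.4 = -411.3 J (the counter-clockwise enclosed area).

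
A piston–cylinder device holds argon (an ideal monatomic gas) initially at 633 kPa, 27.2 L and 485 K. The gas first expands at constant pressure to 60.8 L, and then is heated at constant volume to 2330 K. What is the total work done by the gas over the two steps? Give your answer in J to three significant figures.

W_total ≈ 21300 J

Step 1 (isobaric): W = PΔV = (633 kPa)(60.8 − 27.2 L) = 21269 J.
Step 2 (isochoric): W = 0 (constant volume).
W_total = 21269 + 0 = 21269 J.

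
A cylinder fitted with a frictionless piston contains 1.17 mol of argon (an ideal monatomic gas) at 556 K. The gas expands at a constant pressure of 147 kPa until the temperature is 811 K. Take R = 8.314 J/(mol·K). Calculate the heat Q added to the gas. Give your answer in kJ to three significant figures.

Q ≈ 6.20 kJ

Isobaric: W = nRΔT = (1.17)(8.314)(255) = 2480 J.
ΔU = nCᵥΔT with Cᵥ = 3R/2: ΔU = (1.17)(12.47)(255) = 3721 J.
Q = ΔU + W = 3721 + 2480 = 6201 J.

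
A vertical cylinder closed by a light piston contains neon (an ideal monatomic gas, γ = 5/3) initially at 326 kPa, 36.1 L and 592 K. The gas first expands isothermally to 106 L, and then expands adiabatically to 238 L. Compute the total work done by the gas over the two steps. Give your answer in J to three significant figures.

Step 1 (isothermal): W = P₁V₁ ln(V₂/V₁) = (11769) ln(106/36.1) = 12677 J.
After step 1: P = 111 kPa, V = 106 L, T = 592 K.
Step 2 (adiabatic): W = (P₁V₁ − P₂V₂)/(γ−1) = (11769 − 6863)/0.667 = 7358 J.
W_total = 12677 + 7358 = 20034 J.

W_total ≈ 20000 J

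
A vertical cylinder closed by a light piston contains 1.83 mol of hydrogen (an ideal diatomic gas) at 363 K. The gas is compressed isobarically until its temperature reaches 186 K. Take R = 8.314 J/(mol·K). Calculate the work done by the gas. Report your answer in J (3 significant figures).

W ≈ -2690 J

Isobaric: W = P ΔV = nR ΔT.
W = (1.83)(8.314)(186 − 363) = -2693 J.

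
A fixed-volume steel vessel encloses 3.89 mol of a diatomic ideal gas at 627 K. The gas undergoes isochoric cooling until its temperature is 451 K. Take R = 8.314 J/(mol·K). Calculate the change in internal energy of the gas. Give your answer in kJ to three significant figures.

Constant volume ⇒ W = 0, so Q = ΔU = nCᵥΔT with Cᵥ = 5R/2 = 20.79 J/(mol·K).
ΔU = (3.89)(20.79)(451 − 627) = -14230 J.

ΔU ≈ -14.2 kJ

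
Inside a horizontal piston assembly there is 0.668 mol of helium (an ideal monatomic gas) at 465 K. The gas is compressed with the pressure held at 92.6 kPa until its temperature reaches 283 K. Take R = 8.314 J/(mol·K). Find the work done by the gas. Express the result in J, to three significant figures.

Isobaric: W = P ΔV = nR ΔT.
W = (0.668)(8.314)(283 − 465) = -1011 J.

W ≈ -1010 J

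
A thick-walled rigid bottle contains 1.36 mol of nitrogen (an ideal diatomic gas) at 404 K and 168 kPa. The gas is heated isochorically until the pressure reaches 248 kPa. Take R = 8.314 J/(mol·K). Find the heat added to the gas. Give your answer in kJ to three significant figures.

Constant volume ⇒ W = 0, so Q = ΔU = nCᵥΔT with Cᵥ = 5R/2 = 20.79 J/(mol·K).
At constant V, T₂/T₁ = P₂/P₁ ⇒ ΔT = T₁(P₂/P₁ − 1) = 404·(248/168 − 1) = 192.4 K.
ΔU = (1.36)(20.79)(192.4) = 5438 J.

Q ≈ 5.44 kJ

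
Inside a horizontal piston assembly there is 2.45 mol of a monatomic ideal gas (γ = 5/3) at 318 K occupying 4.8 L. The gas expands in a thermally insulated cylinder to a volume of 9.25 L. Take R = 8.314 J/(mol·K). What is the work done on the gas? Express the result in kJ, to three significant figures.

W ≈ -3.44 kJ

Adiabatic: TV^(γ−1) = const with γ = 5/3.
T₂ = T₁ (V₁/V₂)^(γ−1) = 318 × (4.8/9.25)^0.667 = 318 × 0.6458 = 205.3 K.
W_by = nCᵥ(T₁ − T₂) = (2.45)(12.47)(318 − 205.3) = 3442 J.
Work on gas = −W_by = -3442 J.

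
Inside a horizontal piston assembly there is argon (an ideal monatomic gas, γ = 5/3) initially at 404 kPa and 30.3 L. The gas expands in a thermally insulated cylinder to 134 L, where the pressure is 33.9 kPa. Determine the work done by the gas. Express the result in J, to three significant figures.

W ≈ 11500 J

Adiabatic: W = (P₁V₁ − P₂V₂)/(γ − 1) with γ = 5/3.
P₁V₁ = 12241 J, P₂V₂ = 4543 J.
W = (12241 − 4543) / 0.6667 = 11548 J.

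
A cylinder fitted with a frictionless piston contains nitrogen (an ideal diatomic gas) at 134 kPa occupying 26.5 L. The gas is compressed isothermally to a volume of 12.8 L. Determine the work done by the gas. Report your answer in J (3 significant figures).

W ≈ -2580 J

Isothermal: W = nRT ln(V₂/V₁) = P₁V₁ ln(V₂/V₁).
P₁V₁ = (134 kPa)(26.5 L) = 3551 J.
W = 3551 × ln(12.8/26.5) = 3551 × -0.7277
W_by_gas = -2584 J.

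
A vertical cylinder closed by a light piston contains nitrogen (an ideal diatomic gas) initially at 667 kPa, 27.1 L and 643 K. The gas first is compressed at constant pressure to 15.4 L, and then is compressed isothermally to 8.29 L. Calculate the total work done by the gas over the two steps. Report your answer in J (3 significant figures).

Step 1 (isobaric): W = PΔV = (667 kPa)(15.4 − 27.1 L) = -7804 J.
After step 1: P = 667 kPa, V = 15.4 L, T = 365.4 K.
Step 2 (isothermal): W = P₁V₁ ln(V₂/V₁) = (10272) ln(8.29/15.4) = -6362 J.
W_total = -7804 − 6362 = -14165 J.

W_total ≈ -14200 J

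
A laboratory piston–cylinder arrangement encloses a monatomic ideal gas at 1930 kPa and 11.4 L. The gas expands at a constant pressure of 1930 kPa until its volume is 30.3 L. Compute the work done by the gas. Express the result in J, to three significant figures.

Isobaric: W = P ΔV.
W = (1930 kPa)(30.3 − 11.4 L) = (1930)(18.9) = 36477 J.

W ≈ 36500 J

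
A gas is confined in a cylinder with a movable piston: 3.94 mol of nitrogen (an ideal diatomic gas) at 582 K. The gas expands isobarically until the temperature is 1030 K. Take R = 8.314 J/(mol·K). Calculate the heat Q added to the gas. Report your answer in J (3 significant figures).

Q ≈ 51400 J

Isobaric: W = nRΔT = (3.94)(8.314)(448) = 14675 J.
ΔU = nCᵥΔT with Cᵥ = 5R/2: ΔU = (3.94)(20.79)(448) = 36688 J.
Q = ΔU + W = 36688 + 14675 = 51363 J.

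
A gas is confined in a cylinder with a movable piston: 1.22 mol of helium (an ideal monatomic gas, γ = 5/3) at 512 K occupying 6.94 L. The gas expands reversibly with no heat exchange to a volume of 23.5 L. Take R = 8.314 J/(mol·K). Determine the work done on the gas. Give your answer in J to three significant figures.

Adiabatic: TV^(γ−1) = const with γ = 5/3.
T₂ = T₁ (V₁/V₂)^(γ−1) = 512 × (6.94/23.5)^0.667 = 512 × 0.4435 = 227.1 K.
W_by = nCᵥ(T₁ − T₂) = (1.22)(12.47)(512 − 227.1) = 4335 J.
Work on gas = −W_by = -4335 J.

W ≈ -4340 J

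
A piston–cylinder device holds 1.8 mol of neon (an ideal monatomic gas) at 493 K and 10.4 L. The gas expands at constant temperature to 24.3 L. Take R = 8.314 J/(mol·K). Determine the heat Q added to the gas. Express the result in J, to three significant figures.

Q ≈ 6260 J

Isothermal ⇒ ΔU = 0, so Q = W = nRT ln(V₂/V₁).
Q = (1.8)(8.314)(493) ln(24.3/10.4) = 7378 × 0.8487 = 6261 J.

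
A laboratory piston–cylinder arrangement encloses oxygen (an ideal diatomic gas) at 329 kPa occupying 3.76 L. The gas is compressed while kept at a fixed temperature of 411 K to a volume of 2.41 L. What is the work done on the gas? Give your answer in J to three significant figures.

W ≈ 550 J

Isothermal: W = nRT ln(V₂/V₁) = P₁V₁ ln(V₂/V₁).
P₁V₁ = (329 kPa)(3.76 L) = 1237 J.
W = 1237 × ln(2.41/3.76) = 1237 × -0.4448
W_by_gas = -550.2 J; work on gas = −W_by = 550.2 J.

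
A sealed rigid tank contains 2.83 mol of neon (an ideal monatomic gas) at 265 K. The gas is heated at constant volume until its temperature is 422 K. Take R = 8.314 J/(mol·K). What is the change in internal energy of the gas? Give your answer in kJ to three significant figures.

Constant volume ⇒ W = 0, so Q = ΔU = nCᵥΔT with Cᵥ = 3R/2 = 12.47 J/(mol·K).
ΔU = (2.83)(12.47)(422 − 265) = 5541 J.

ΔU ≈ 5.54 kJ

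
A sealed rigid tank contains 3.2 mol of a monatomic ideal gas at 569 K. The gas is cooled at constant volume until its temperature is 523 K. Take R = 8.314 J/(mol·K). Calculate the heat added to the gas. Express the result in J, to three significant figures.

Constant volume ⇒ W = 0, so Q = ΔU = nCᵥΔT with Cᵥ = 3R/2 = 12.47 J/(mol·K).
ΔU = (3.2)(12.47)(523 − 569) = -1836 J.

Q ≈ -1840 J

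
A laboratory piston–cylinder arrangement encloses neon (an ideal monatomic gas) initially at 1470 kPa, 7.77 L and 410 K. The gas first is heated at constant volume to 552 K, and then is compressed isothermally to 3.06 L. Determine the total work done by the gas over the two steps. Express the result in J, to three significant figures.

W_total ≈ -14300 J

Step 1 (isochoric): W = 0 (constant volume).
After step 1: P = 1979 kPa (V unchanged).
Step 2 (isothermal): W = P₁V₁ ln(V₂/V₁) = (15378) ln(3.06/7.77) = -14330 J.
W_total = 0 − 14330 = -14330 J.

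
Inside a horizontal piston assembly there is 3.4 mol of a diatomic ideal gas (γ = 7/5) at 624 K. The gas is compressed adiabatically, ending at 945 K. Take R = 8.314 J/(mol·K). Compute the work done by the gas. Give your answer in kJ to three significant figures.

W ≈ -22.7 kJ

Adiabatic ⇒ Q = 0, so W_by = −ΔU = nCᵥ(T₁ − T₂).
Cᵥ = 5R/2 = 20.79 J/(mol·K).
W = (3.4)(20.79)(624 − 945) = -22685 J.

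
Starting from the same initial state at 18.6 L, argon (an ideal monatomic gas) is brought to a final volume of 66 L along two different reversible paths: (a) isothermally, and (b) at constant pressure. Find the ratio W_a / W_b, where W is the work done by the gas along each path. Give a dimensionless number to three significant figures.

W_a / W_b ≈ 0.497

Path (a) isothermal: W = P₁V₁ ln(V₂/V₁) → W_a/(P₁V₁) = 1.266.
Path (b) isobaric: W = P₁(V₂ − V₁) → W_b/(P₁V₁) = 2.548.
W_a / W_b = 1.266 / 2.548 = 0.497.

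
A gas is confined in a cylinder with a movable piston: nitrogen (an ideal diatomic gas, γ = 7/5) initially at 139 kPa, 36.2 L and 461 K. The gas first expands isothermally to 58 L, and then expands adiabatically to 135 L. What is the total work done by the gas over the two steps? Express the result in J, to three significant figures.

Step 1 (isothermal): W = P₁V₁ ln(V₂/V₁) = (5032) ln(58/36.2) = 2372 J.
After step 1: P = 86.76 kPa, V = 58 L, T = 461 K.
Step 2 (adiabatic): W = (P₁V₁ − P₂V₂)/(γ−1) = (5032 − 3589)/0.4 = 3607 J.
W_total = 2372 + 3607 = 5979 J.

W_total ≈ 5980 J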